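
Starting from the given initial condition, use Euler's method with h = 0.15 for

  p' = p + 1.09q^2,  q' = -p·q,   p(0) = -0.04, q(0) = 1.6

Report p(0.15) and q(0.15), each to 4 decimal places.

0.3726, 1.6096

Euler on (p,q): p_{n+1} = p_n + h·p', q_{n+1} = q_n + h·q'.
0.000000: (-0.040000, 1.600000); f=(2.750400, 0.064000) → (0.372560, 1.609600)
(p(0.15), q(0.15)) ≈ (0.3726, 1.6096)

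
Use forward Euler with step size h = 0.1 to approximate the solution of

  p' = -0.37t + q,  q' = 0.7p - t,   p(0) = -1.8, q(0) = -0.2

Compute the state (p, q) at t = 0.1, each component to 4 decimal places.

Euler on (p,q): p_{n+1} = p_n + h·p', q_{n+1} = q_n + h·q'.
0.000000: (-1.800000, -0.200000); f=(-0.200000, -1.260000) → (-1.820000, -0.326000)
(p(0.1), q(0.1)) ≈ (-1.8200, -0.3260)

-1.8200, -0.3260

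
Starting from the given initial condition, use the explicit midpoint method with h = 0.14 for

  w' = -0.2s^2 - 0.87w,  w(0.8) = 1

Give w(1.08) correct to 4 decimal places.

Midpoint: k1 = f(s_n, w_n); k2 = f(s_n + h/2, w_n + (h/2)·k1); w_{n+1} = w_n + h·k2.
s=0.800000, w=1.000000:
  k1 = f(0.800000, 1.000000) = -0.998000
  k2 = f(0.870000, 0.930140) = -0.960602
  w ← 1.000000 + 0.14·(-0.960602) = 0.865516
s=0.940000, w=0.865516:
  k1 = f(0.940000, 0.865516) = -0.929719
  k2 = f(1.010000, 0.800435) = -0.900399
  w ← 0.865516 + 0.14·(-0.900399) = 0.739460
w(1.08) ≈ 0.7395

0.7395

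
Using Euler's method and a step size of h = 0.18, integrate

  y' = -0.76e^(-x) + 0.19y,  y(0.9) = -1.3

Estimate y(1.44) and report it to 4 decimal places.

Euler: y_{n+1} = y_n + h·f(x_n, y_n).
x=0.900000, y=-1.300000: f=-0.555993 → y ← -1.300000 + 0.18·(-0.555993) = -1.400079
x=1.080000, y=-1.400079: f=-0.524108 → y ← -1.400079 + 0.18·(-0.524108) = -1.494418
x=1.260000, y=-1.494418: f=-0.499516 → y ← -1.494418 + 0.18·(-0.499516) = -1.584331
y(1.44) ≈ -1.5843

-1.5843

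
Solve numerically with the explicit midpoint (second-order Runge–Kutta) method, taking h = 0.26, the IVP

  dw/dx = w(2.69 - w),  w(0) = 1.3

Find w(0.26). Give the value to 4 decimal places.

Midpoint: k1 = f(x_n, w_n); k2 = f(x_n + h/2, w_n + (h/2)·k1); w_{n+1} = w_n + h·k2.
x=0.000000, w=1.300000:
  k1 = f(0.000000, 1.300000) = 1.807000
  k2 = f(0.130000, 1.534910) = 1.772959
  w ← 1.300000 + 0.26·1.772959 = 1.760969
w(0.26) ≈ 1.7610

1.7610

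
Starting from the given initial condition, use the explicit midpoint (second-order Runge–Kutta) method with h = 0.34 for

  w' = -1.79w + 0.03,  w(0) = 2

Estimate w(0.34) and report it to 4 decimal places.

1.1603

Midpoint: k1 = f(s_n, w_n); k2 = f(s_n + h/2, w_n + (h/2)·k1); w_{n+1} = w_n + h·k2.
s=0.000000, w=2.000000:
  k1 = f(0.000000, 2.000000) = -3.550000
  k2 = f(0.170000, 1.396500) = -2.469735
  w ← 2.000000 + 0.34·(-2.469735) = 1.160290
w(0.34) ≈ 1.1603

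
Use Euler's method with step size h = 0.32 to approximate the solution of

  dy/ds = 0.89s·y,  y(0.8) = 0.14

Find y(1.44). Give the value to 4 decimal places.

Euler: y_{n+1} = y_n + h·f(s_n, y_n).
s=0.800000, y=0.140000: f=0.099680 → y ← 0.140000 + 0.32·0.099680 = 0.171898
s=1.120000, y=0.171898: f=0.171348 → y ← 0.171898 + 0.32·0.171348 = 0.226729
y(1.44) ≈ 0.2267

0.2267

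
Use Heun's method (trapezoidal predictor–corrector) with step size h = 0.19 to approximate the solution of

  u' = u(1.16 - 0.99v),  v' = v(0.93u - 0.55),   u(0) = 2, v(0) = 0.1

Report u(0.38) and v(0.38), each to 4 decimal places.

Heun on (u,v): k1 = f(t_n, state_n); k2 = f(t_n + h, state_n + h·k1); state_{n+1} = state_n + (h/2)·(k1 + k2).
0.000000: (2.000000, 0.100000)
  k1 = (2.122000, 0.131000)
  predictor → (2.403180, 0.124890)
  k2 = (2.490557, 0.210434)
  → (2.438193, 0.132436)
0.190000: (2.438193, 0.132436)
  k1 = (2.508628, 0.227462)
  predictor → (2.914832, 0.175654)
  k2 = (2.874323, 0.379552)
  → (2.949573, 0.190103)
(u(0.38), v(0.38)) ≈ (2.9496, 0.1901)

2.9496, 0.1901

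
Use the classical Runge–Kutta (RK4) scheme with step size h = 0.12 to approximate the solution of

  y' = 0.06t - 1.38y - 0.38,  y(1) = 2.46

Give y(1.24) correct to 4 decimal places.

RK4: k1 = f(t_n, y_n); k2 = f(t_n + h/2, y_n + (h/2)·k1); k3 = f(t_n + h/2, y_n + (h/2)·k2); k4 = f(t_n + h, y_n + h·k3); y_{n+1} = y_n + (h/6)·(k1 + 2k2 + 2k3 + k4).
t=1.000000, y=2.460000:
  k1 = f(1.000000, 2.460000) = -3.714800
  k2 = f(1.060000, 2.237112) = -3.403615
  k3 = f(1.060000, 2.255783) = -3.429381
  k4 = f(1.120000, 2.048474) = -3.139695
  y ← 2.460000 + (0.12/6)·(k1 + 2k2 + 2k3 + k4) = 2.049590
t=1.120000, y=2.049590:
  k1 = f(1.120000, 2.049590) = -3.141235
  k2 = f(1.180000, 1.861116) = -2.877540
  k3 = f(1.180000, 1.876938) = -2.899374
  k4 = f(1.240000, 1.701665) = -2.653898
  y ← 2.049590 + (0.12/6)·(k1 + 2k2 + 2k3 + k4) = 1.702611
y(1.24) ≈ 1.7026

1.7026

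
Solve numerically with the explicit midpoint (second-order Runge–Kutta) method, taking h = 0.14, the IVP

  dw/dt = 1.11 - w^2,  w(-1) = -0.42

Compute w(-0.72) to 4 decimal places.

-0.1330

Midpoint: k1 = f(t_n, w_n); k2 = f(t_n + h/2, w_n + (h/2)·k1); w_{n+1} = w_n + h·k2.
t=-1.000000, w=-0.420000:
  k1 = f(-1.000000, -0.420000) = 0.933600
  k2 = f(-0.930000, -0.354648) = 0.984225
  w ← -0.420000 + 0.14·0.984225 = -0.282209
t=-0.860000, w=-0.282209:
  k1 = f(-0.860000, -0.282209) = 1.030358
  k2 = f(-0.790000, -0.210083) = 1.065865
  w ← -0.282209 + 0.14·1.065865 = -0.132987
w(-0.72) ≈ -0.1330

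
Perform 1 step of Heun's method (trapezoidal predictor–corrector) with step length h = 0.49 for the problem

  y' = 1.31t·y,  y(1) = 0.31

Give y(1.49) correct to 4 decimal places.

0.6529

Heun: k1 = f(t_n, y_n); k2 = f(t_n + h, y_n + h·k1); y_{n+1} = y_n + (h/2)·(k1 + k2).
t=1.000000, y=0.310000:
  k1 = f(1.000000, 0.310000) = 0.406100
  k2 = f(1.490000, 0.508989) = 0.993496
  y ← 0.310000 + (0.49/2)·(0.406100 + 0.993496) = 0.652901
y(1.49) ≈ 0.6529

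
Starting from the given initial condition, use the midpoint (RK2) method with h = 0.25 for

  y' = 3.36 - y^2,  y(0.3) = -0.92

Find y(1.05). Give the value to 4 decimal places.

1.2332

Midpoint: k1 = f(x_n, y_n); k2 = f(x_n + h/2, y_n + (h/2)·k1); y_{n+1} = y_n + h·k2.
x=0.300000, y=-0.920000:
  k1 = f(0.300000, -0.920000) = 2.513600
  k2 = f(0.425000, -0.605800) = 2.993006
  y ← -0.920000 + 0.25·2.993006 = -0.171748
x=0.550000, y=-0.171748:
  k1 = f(0.550000, -0.171748) = 3.330502
  k2 = f(0.675000, 0.244564) = 3.300188
  y ← -0.171748 + 0.25·3.300188 = 0.653299
x=0.800000, y=0.653299:
  k1 = f(0.800000, 0.653299) = 2.933201
  k2 = f(0.925000, 1.019949) = 2.319705
  y ← 0.653299 + 0.25·2.319705 = 1.233225
y(1.05) ≈ 1.2332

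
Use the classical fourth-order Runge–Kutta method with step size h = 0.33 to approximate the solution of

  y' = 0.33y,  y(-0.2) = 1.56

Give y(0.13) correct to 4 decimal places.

1.7395

RK4: k1 = f(x_n, y_n); k2 = f(x_n + h/2, y_n + (h/2)·k1); k3 = f(x_n + h/2, y_n + (h/2)·k2); k4 = f(x_n + h, y_n + h·k3); y_{n+1} = y_n + (h/6)·(k1 + 2k2 + 2k3 + k4).
x=-0.200000, y=1.560000:
  k1 = f(-0.200000, 1.560000) = 0.514800
  k2 = f(-0.035000, 1.644942) = 0.542831
  k3 = f(-0.035000, 1.649567) = 0.544357
  k4 = f(0.130000, 1.739638) = 0.574080
  y ← 1.560000 + (0.33/6)·(k1 + 2k2 + 2k3 + k4) = 1.739479
y(0.13) ≈ 1.7395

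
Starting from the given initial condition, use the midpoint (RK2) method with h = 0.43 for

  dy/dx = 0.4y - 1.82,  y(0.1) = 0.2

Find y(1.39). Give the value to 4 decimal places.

-2.7213

Midpoint: k1 = f(x_n, y_n); k2 = f(x_n + h/2, y_n + (h/2)·k1); y_{n+1} = y_n + h·k2.
x=0.100000, y=0.200000:
  k1 = f(0.100000, 0.200000) = -1.740000
  k2 = f(0.315000, -0.174100) = -1.889640
  y ← 0.200000 + 0.43·(-1.889640) = -0.612545
x=0.530000, y=-0.612545:
  k1 = f(0.530000, -0.612545) = -2.065018
  k2 = f(0.745000, -1.056524) = -2.242610
  y ← -0.612545 + 0.43·(-2.242610) = -1.576867
x=0.960000, y=-1.576867:
  k1 = f(0.960000, -1.576867) = -2.450747
  k2 = f(1.175000, -2.103778) = -2.661511
  y ← -1.576867 + 0.43·(-2.661511) = -2.721317
y(1.39) ≈ -2.7213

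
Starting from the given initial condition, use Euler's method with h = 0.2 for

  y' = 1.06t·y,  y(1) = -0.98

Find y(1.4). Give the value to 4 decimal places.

Euler: y_{n+1} = y_n + h·f(t_n, y_n).
t=1.000000, y=-0.980000: f=-1.038800 → y ← -0.980000 + 0.2·(-1.038800) = -1.187760
t=1.200000, y=-1.187760: f=-1.510831 → y ← -1.187760 + 0.2·(-1.510831) = -1.489926
y(1.4) ≈ -1.4899

-1.4899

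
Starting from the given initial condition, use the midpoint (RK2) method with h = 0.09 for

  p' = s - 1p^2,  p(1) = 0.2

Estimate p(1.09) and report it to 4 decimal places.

0.2887

Midpoint: k1 = f(s_n, p_n); k2 = f(s_n + h/2, p_n + (h/2)·k1); p_{n+1} = p_n + h·k2.
s=1.000000, p=0.200000:
  k1 = f(1.000000, 0.200000) = 0.960000
  k2 = f(1.045000, 0.243200) = 0.985854
  p ← 0.200000 + 0.09·0.985854 = 0.288727
p(1.09) ≈ 0.2887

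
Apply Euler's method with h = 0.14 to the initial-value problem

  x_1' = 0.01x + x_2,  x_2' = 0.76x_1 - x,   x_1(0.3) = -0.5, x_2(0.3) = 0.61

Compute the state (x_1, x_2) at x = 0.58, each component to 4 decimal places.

Euler on (x_1,x_2): x_1_{n+1} = x_1_n + h·x_1', x_2_{n+1} = x_2_n + h·x_2'.
0.300000: (-0.500000, 0.610000); f=(0.613000, -0.680000) → (-0.414180, 0.514800)
0.440000: (-0.414180, 0.514800); f=(0.519200, -0.754777) → (-0.341492, 0.409131)
(x_1(0.58), x_2(0.58)) ≈ (-0.3415, 0.4091)

-0.3415, 0.4091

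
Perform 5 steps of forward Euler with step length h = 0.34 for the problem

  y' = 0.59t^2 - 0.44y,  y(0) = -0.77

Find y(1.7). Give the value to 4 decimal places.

0.2874

Euler: y_{n+1} = y_n + h·f(t_n, y_n).
t=0.000000, y=-0.770000: f=0.338800 → y ← -0.770000 + 0.34·0.338800 = -0.654808
t=0.340000, y=-0.654808: f=0.356320 → y ← -0.654808 + 0.34·0.356320 = -0.533659
t=0.680000, y=-0.533659: f=0.507626 → y ← -0.533659 + 0.34·0.507626 = -0.361066
t=1.020000, y=-0.361066: f=0.772705 → y ← -0.361066 + 0.34·0.772705 = -0.098347
t=1.360000, y=-0.098347: f=1.134537 → y ← -0.098347 + 0.34·1.134537 = 0.287396
y(1.7) ≈ 0.2874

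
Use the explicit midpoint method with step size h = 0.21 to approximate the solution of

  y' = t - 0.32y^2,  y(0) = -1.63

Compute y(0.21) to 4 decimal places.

Midpoint: k1 = f(t_n, y_n); k2 = f(t_n + h/2, y_n + (h/2)·k1); y_{n+1} = y_n + h·k2.
t=0.000000, y=-1.630000:
  k1 = f(0.000000, -1.630000) = -0.850208
  k2 = f(0.105000, -1.719272) = -0.840887
  y ← -1.630000 + 0.21·(-0.840887) = -1.806586
y(0.21) ≈ -1.8066

-1.8066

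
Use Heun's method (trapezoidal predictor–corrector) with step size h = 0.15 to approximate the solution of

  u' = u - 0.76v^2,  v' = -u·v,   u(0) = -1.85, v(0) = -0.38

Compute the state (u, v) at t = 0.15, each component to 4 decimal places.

-2.1712, -0.5108

Heun on (u,v): k1 = f(t_n, state_n); k2 = f(t_n + h, state_n + h·k1); state_{n+1} = state_n + (h/2)·(k1 + k2).
0.000000: (-1.850000, -0.380000)
  k1 = (-1.959744, -0.703000)
  predictor → (-2.143962, -0.485450)
  k2 = (-2.323064, -1.040786)
  → (-2.171211, -0.510784)
(u(0.15), v(0.15)) ≈ (-2.1712, -0.5108)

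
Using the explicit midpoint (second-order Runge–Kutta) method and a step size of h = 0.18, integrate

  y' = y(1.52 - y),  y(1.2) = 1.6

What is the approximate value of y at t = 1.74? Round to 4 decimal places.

1.5547

Midpoint: k1 = f(t_n, y_n); k2 = f(t_n + h/2, y_n + (h/2)·k1); y_{n+1} = y_n + h·k2.
t=1.200000, y=1.600000:
  k1 = f(1.200000, 1.600000) = -0.128000
  k2 = f(1.290000, 1.588480) = -0.108779
  y ← 1.600000 + 0.18·(-0.108779) = 1.580420
t=1.380000, y=1.580420:
  k1 = f(1.380000, 1.580420) = -0.095489
  k2 = f(1.470000, 1.571826) = -0.081461
  y ← 1.580420 + 0.18·(-0.081461) = 1.565757
t=1.560000, y=1.565757:
  k1 = f(1.560000, 1.565757) = -0.071644
  k2 = f(1.650000, 1.559309) = -0.061295
  y ← 1.565757 + 0.18·(-0.061295) = 1.554724
y(1.74) ≈ 1.5547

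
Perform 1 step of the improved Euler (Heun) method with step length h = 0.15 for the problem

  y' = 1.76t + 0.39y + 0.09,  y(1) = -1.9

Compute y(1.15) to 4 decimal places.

Heun: k1 = f(t_n, y_n); k2 = f(t_n + h, y_n + h·k1); y_{n+1} = y_n + (h/2)·(k1 + k2).
t=1.000000, y=-1.900000:
  k1 = f(1.000000, -1.900000) = 1.109000
  k2 = f(1.150000, -1.733650) = 1.437877
  y ← -1.900000 + (0.15/2)·(1.109000 + 1.437877) = -1.708984
y(1.15) ≈ -1.7090

-1.7090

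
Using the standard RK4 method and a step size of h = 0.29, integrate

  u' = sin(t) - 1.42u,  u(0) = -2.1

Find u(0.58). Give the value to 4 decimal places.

-0.7956

RK4: k1 = f(t_n, u_n); k2 = f(t_n + h/2, u_n + (h/2)·k1); k3 = f(t_n + h/2, u_n + (h/2)·k2); k4 = f(t_n + h, u_n + h·k3); u_{n+1} = u_n + (h/6)·(k1 + 2k2 + 2k3 + k4).
t=0.000000, u=-2.100000:
  k1 = f(0.000000, -2.100000) = 2.982000
  k2 = f(0.145000, -1.667610) = 2.512499
  k3 = f(0.145000, -1.735688) = 2.609169
  k4 = f(0.290000, -1.343341) = 2.193496
  u ← -2.100000 + (0.29/6)·(k1 + 2k2 + 2k3 + k4) = -1.354756
t=0.290000, u=-1.354756:
  k1 = f(0.290000, -1.354756) = 2.209706
  k2 = f(0.435000, -1.034349) = 1.890186
  k3 = f(0.435000, -1.080679) = 1.955975
  k4 = f(0.580000, -0.787524) = 1.666308
  u ← -1.354756 + (0.29/6)·(k1 + 2k2 + 2k3 + k4) = -0.795620
u(0.58) ≈ -0.7956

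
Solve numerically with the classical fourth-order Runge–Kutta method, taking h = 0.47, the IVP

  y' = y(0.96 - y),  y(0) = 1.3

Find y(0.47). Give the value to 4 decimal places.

1.1520

RK4: k1 = f(t_n, y_n); k2 = f(t_n + h/2, y_n + (h/2)·k1); k3 = f(t_n + h/2, y_n + (h/2)·k2); k4 = f(t_n + h, y_n + h·k3); y_{n+1} = y_n + (h/6)·(k1 + 2k2 + 2k3 + k4).
t=0.000000, y=1.300000:
  k1 = f(0.000000, 1.300000) = -0.442000
  k2 = f(0.235000, 1.196130) = -0.282442
  k3 = f(0.235000, 1.233626) = -0.337552
  k4 = f(0.470000, 1.141350) = -0.206984
  y ← 1.300000 + (0.47/6)·(k1 + 2k2 + 2k3 + k4) = 1.152030
y(0.47) ≈ 1.1520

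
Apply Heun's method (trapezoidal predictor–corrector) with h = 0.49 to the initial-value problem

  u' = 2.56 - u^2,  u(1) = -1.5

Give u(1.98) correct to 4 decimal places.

-0.5012

Heun: k1 = f(t_n, u_n); k2 = f(t_n + h, u_n + h·k1); u_{n+1} = u_n + (h/2)·(k1 + k2).
t=1.000000, u=-1.500000:
  k1 = f(1.000000, -1.500000) = 0.310000
  k2 = f(1.490000, -1.348100) = 0.742626
  u ← -1.500000 + (0.49/2)·(0.310000 + 0.742626) = -1.242107
t=1.490000, u=-1.242107:
  k1 = f(1.490000, -1.242107) = 1.017171
  k2 = f(1.980000, -0.743693) = 2.006921
  u ← -1.242107 + (0.49/2)·(1.017171 + 2.006921) = -0.501204
u(1.98) ≈ -0.5012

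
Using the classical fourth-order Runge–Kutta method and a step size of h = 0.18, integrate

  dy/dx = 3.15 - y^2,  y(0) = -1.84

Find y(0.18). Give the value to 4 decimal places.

-1.9003

RK4: k1 = f(x_n, y_n); k2 = f(x_n + h/2, y_n + (h/2)·k1); k3 = f(x_n + h/2, y_n + (h/2)·k2); k4 = f(x_n + h, y_n + h·k3); y_{n+1} = y_n + (h/6)·(k1 + 2k2 + 2k3 + k4).
x=0.000000, y=-1.840000:
  k1 = f(0.000000, -1.840000) = -0.235600
  k2 = f(0.090000, -1.861204) = -0.314080
  k3 = f(0.090000, -1.868267) = -0.340422
  k4 = f(0.180000, -1.901276) = -0.464851
  y ← -1.840000 + (0.18/6)·(k1 + 2k2 + 2k3 + k4) = -1.900284
y(0.18) ≈ -1.9003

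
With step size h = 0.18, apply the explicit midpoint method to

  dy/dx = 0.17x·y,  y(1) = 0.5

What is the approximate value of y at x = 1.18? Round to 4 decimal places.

Midpoint: k1 = f(x_n, y_n); k2 = f(x_n + h/2, y_n + (h/2)·k1); y_{n+1} = y_n + h·k2.
x=1.000000, y=0.500000:
  k1 = f(1.000000, 0.500000) = 0.085000
  k2 = f(1.090000, 0.507650) = 0.094068
  y ← 0.500000 + 0.18·0.094068 = 0.516932
y(1.18) ≈ 0.5169

0.5169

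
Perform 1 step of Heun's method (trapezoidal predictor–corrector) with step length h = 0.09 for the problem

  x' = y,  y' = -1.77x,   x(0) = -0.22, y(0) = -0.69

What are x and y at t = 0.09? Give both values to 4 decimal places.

Heun on (x,y): k1 = f(t_n, state_n); k2 = f(t_n + h, state_n + h·k1); state_{n+1} = state_n + (h/2)·(k1 + k2).
0.000000: (-0.220000, -0.690000)
  k1 = (-0.690000, 0.389400)
  predictor → (-0.282100, -0.654954)
  k2 = (-0.654954, 0.499317)
  → (-0.280523, -0.650008)
(x(0.09), y(0.09)) ≈ (-0.2805, -0.6500)

-0.2805, -0.6500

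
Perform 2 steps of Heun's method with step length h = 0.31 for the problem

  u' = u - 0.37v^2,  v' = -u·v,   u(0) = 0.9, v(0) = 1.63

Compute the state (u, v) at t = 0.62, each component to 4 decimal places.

1.1207, 0.9172

Heun on (u,v): k1 = f(t_n, state_n); k2 = f(t_n + h, state_n + h·k1); state_{n+1} = state_n + (h/2)·(k1 + k2).
0.000000: (0.900000, 1.630000)
  k1 = (-0.083053, -1.467000)
  predictor → (0.874254, 1.175230)
  k2 = (0.363222, -1.027449)
  → (0.943426, 1.243360)
0.310000: (0.943426, 1.243360)
  k1 = (0.371427, -1.173019)
  predictor → (1.058568, 0.879725)
  k2 = (0.772220, -0.931249)
  → (1.120691, 0.917199)
(u(0.62), v(0.62)) ≈ (1.1207, 0.9172)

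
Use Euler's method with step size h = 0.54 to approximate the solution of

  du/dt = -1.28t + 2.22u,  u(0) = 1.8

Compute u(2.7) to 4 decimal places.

80.9806

Euler: u_{n+1} = u_n + h·f(t_n, u_n).
t=0.000000, u=1.800000: f=3.996000 → u ← 1.800000 + 0.54·3.996000 = 3.957840
t=0.540000, u=3.957840: f=8.095205 → u ← 3.957840 + 0.54·8.095205 = 8.329251
t=1.080000, u=8.329251: f=17.108536 → u ← 8.329251 + 0.54·17.108536 = 17.567860
t=1.620000, u=17.567860: f=36.927050 → u ← 17.567860 + 0.54·36.927050 = 37.508467
t=2.160000, u=37.508467: f=80.503997 → u ← 37.508467 + 0.54·80.503997 = 80.980625
u(2.7) ≈ 80.9806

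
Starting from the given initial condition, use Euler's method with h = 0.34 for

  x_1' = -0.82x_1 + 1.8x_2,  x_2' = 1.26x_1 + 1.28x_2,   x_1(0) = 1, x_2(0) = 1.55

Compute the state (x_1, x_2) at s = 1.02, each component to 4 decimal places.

Euler on (x_1,x_2): x_1_{n+1} = x_1_n + h·x_1', x_2_{n+1} = x_2_n + h·x_2'.
0.000000: (1.000000, 1.550000); f=(1.970000, 3.244000) → (1.669800, 2.652960)
0.340000: (1.669800, 2.652960); f=(3.406092, 5.499737) → (2.827871, 4.522871)
0.680000: (2.827871, 4.522871); f=(5.822312, 9.352392) → (4.807458, 7.702684)
(x_1(1.02), x_2(1.02)) ≈ (4.8075, 7.7027)

4.8075, 7.7027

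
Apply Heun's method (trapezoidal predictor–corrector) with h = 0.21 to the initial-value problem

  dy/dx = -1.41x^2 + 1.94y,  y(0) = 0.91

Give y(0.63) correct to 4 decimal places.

Heun: k1 = f(x_n, y_n); k2 = f(x_n + h, y_n + h·k1); y_{n+1} = y_n + (h/2)·(k1 + k2).
x=0.000000, y=0.910000:
  k1 = f(0.000000, 0.910000) = 1.765400
  k2 = f(0.210000, 1.280734) = 2.422443
  y ← 0.910000 + (0.21/2)·(1.765400 + 2.422443) = 1.349724
x=0.210000, y=1.349724:
  k1 = f(0.210000, 1.349724) = 2.556283
  k2 = f(0.420000, 1.886543) = 3.411169
  y ← 1.349724 + (0.21/2)·(2.556283 + 3.411169) = 1.976306
x=0.420000, y=1.976306:
  k1 = f(0.420000, 1.976306) = 3.585310
  k2 = f(0.630000, 2.729221) = 4.735060
  y ← 1.976306 + (0.21/2)·(3.585310 + 4.735060) = 2.849945
y(0.63) ≈ 2.8499

2.8499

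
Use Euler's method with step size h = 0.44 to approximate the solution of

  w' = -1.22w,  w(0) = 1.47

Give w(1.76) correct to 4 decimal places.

0.0677

Euler: w_{n+1} = w_n + h·f(x_n, w_n).
x=0.000000, w=1.470000: f=-1.793400 → w ← 1.470000 + 0.44·(-1.793400) = 0.680904
x=0.440000, w=0.680904: f=-0.830703 → w ← 0.680904 + 0.44·(-0.830703) = 0.315395
x=0.880000, w=0.315395: f=-0.384782 → w ← 0.315395 + 0.44·(-0.384782) = 0.146091
x=1.320000, w=0.146091: f=-0.178231 → w ← 0.146091 + 0.44·(-0.178231) = 0.067669
w(1.76) ≈ 0.0677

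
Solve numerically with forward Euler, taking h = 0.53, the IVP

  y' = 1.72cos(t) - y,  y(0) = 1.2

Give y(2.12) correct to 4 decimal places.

Euler: y_{n+1} = y_n + h·f(t_n, y_n).
t=0.000000, y=1.200000: f=0.520000 → y ← 1.200000 + 0.53·0.520000 = 1.475600
t=0.530000, y=1.475600: f=0.008428 → y ← 1.475600 + 0.53·0.008428 = 1.480067
t=1.060000, y=1.480067: f=-0.639207 → y ← 1.480067 + 0.53·(-0.639207) = 1.141287
t=1.590000, y=1.141287: f=-1.174316 → y ← 1.141287 + 0.53·(-1.174316) = 0.518900
y(2.12) ≈ 0.5189

0.5189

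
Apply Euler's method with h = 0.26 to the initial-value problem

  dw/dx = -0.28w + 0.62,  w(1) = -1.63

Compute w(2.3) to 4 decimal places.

Euler: w_{n+1} = w_n + h·f(x_n, w_n).
x=1.000000, w=-1.630000: f=1.076400 → w ← -1.630000 + 0.26·1.076400 = -1.350136
x=1.260000, w=-1.350136: f=0.998038 → w ← -1.350136 + 0.26·0.998038 = -1.090646
x=1.520000, w=-1.090646: f=0.925381 → w ← -1.090646 + 0.26·0.925381 = -0.850047
x=1.780000, w=-0.850047: f=0.858013 → w ← -0.850047 + 0.26·0.858013 = -0.626964
x=2.040000, w=-0.626964: f=0.795550 → w ← -0.626964 + 0.26·0.795550 = -0.420121
w(2.3) ≈ -0.4201

-0.4201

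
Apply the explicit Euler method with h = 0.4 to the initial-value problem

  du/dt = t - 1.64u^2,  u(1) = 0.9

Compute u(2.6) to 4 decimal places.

Euler: u_{n+1} = u_n + h·f(t_n, u_n).
t=1.000000, u=0.900000: f=-0.328400 → u ← 0.900000 + 0.4·(-0.328400) = 0.768640
t=1.400000, u=0.768640: f=0.431076 → u ← 0.768640 + 0.4·0.431076 = 0.941070
t=1.800000, u=0.941070: f=0.347594 → u ← 0.941070 + 0.4·0.347594 = 1.080108
t=2.200000, u=1.080108: f=0.286722 → u ← 1.080108 + 0.4·0.286722 = 1.194797
u(2.6) ≈ 1.1948

1.1948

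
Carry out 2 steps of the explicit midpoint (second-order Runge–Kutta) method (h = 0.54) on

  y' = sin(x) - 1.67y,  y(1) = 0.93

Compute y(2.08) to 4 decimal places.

Midpoint: k1 = f(x_n, y_n); k2 = f(x_n + h/2, y_n + (h/2)·k1); y_{n+1} = y_n + h·k2.
x=1.000000, y=0.930000:
  k1 = f(1.000000, 0.930000) = -0.711629
  k2 = f(1.270000, 0.737860) = -0.277126
  y ← 0.930000 + 0.54·(-0.277126) = 0.780352
x=1.540000, y=0.780352:
  k1 = f(1.540000, 0.780352) = -0.303662
  k2 = f(1.810000, 0.698363) = -0.194740
  y ← 0.780352 + 0.54·(-0.194740) = 0.675193
y(2.08) ≈ 0.6752

0.6752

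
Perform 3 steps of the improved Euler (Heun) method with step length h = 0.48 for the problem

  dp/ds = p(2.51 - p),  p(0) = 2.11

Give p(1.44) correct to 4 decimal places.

Heun: k1 = f(s_n, p_n); k2 = f(s_n + h, p_n + h·k1); p_{n+1} = p_n + (h/2)·(k1 + k2).
s=0.000000, p=2.110000:
  k1 = f(0.000000, 2.110000) = 0.844000
  k2 = f(0.480000, 2.515120) = -0.012877
  p ← 2.110000 + (0.48/2)·(0.844000 + (-0.012877)) = 2.309469
s=0.480000, p=2.309469:
  k1 = f(0.480000, 2.309469) = 0.463119
  k2 = f(0.960000, 2.531767) = -0.055108
  p ← 2.309469 + (0.48/2)·(0.463119 + (-0.055108)) = 2.407392
s=0.960000, p=2.407392:
  k1 = f(0.960000, 2.407392) = 0.247017
  k2 = f(1.440000, 2.525960) = -0.040316
  p ← 2.407392 + (0.48/2)·(0.247017 + (-0.040316)) = 2.457001
p(1.44) ≈ 2.4570

2.4570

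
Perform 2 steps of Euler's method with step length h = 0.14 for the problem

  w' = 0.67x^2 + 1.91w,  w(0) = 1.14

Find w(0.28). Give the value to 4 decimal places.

Euler: w_{n+1} = w_n + h·f(x_n, w_n).
x=0.000000, w=1.140000: f=2.177400 → w ← 1.140000 + 0.14·2.177400 = 1.444836
x=0.140000, w=1.444836: f=2.772769 → w ← 1.444836 + 0.14·2.772769 = 1.833024
w(0.28) ≈ 1.8330

1.8330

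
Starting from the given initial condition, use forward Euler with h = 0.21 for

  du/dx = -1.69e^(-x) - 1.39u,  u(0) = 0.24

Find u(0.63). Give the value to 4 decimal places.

-0.5296

Euler: u_{n+1} = u_n + h·f(x_n, u_n).
x=0.000000, u=0.240000: f=-2.023600 → u ← 0.240000 + 0.21·(-2.023600) = -0.184956
x=0.210000, u=-0.184956: f=-1.112799 → u ← -0.184956 + 0.21·(-1.112799) = -0.418644
x=0.420000, u=-0.418644: f=-0.528494 → u ← -0.418644 + 0.21·(-0.528494) = -0.529628
u(0.63) ≈ -0.5296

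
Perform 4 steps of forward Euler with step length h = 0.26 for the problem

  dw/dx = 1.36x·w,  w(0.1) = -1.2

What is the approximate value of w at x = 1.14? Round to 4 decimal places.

-2.2390

Euler: w_{n+1} = w_n + h·f(x_n, w_n).
x=0.100000, w=-1.200000: f=-0.163200 → w ← -1.200000 + 0.26·(-0.163200) = -1.242432
x=0.360000, w=-1.242432: f=-0.608295 → w ← -1.242432 + 0.26·(-0.608295) = -1.400589
x=0.620000, w=-1.400589: f=-1.180976 → w ← -1.400589 + 0.26·(-1.180976) = -1.707642
x=0.880000, w=-1.707642: f=-2.043707 → w ← -1.707642 + 0.26·(-2.043707) = -2.239006
w(1.14) ≈ -2.2390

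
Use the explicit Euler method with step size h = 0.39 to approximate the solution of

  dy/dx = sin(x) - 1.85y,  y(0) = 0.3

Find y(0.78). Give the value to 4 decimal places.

0.1715

Euler: y_{n+1} = y_n + h·f(x_n, y_n).
x=0.000000, y=0.300000: f=-0.555000 → y ← 0.300000 + 0.39·(-0.555000) = 0.083550
x=0.390000, y=0.083550: f=0.225621 → y ← 0.083550 + 0.39·0.225621 = 0.171542
y(0.78) ≈ 0.1715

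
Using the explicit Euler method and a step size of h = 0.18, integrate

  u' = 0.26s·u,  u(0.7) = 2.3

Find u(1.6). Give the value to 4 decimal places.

Euler: u_{n+1} = u_n + h·f(s_n, u_n).
s=0.700000, u=2.300000: f=0.418600 → u ← 2.300000 + 0.18·0.418600 = 2.375348
s=0.880000, u=2.375348: f=0.543480 → u ← 2.375348 + 0.18·0.543480 = 2.473174
s=1.060000, u=2.473174: f=0.681607 → u ← 2.473174 + 0.18·0.681607 = 2.595864
s=1.240000, u=2.595864: f=0.836906 → u ← 2.595864 + 0.18·0.836906 = 2.746507
s=1.420000, u=2.746507: f=1.014010 → u ← 2.746507 + 0.18·1.014010 = 2.929029
u(1.6) ≈ 2.9290

2.9290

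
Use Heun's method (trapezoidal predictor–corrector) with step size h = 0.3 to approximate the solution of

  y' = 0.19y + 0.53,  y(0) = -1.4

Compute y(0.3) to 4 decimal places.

-1.3185

Heun: k1 = f(x_n, y_n); k2 = f(x_n + h, y_n + h·k1); y_{n+1} = y_n + (h/2)·(k1 + k2).
x=0.000000, y=-1.400000:
  k1 = f(0.000000, -1.400000) = 0.264000
  k2 = f(0.300000, -1.320800) = 0.279048
  y ← -1.400000 + (0.3/2)·(0.264000 + 0.279048) = -1.318543
y(0.3) ≈ -1.3185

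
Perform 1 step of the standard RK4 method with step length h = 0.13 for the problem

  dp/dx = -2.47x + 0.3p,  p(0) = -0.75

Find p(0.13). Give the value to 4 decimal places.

-0.8010

RK4: k1 = f(x_n, p_n); k2 = f(x_n + h/2, p_n + (h/2)·k1); k3 = f(x_n + h/2, p_n + (h/2)·k2); k4 = f(x_n + h, p_n + h·k3); p_{n+1} = p_n + (h/6)·(k1 + 2k2 + 2k3 + k4).
x=0.000000, p=-0.750000:
  k1 = f(0.000000, -0.750000) = -0.225000
  k2 = f(0.065000, -0.764625) = -0.389938
  k3 = f(0.065000, -0.775346) = -0.393154
  k4 = f(0.130000, -0.801110) = -0.561433
  p ← -0.750000 + (0.13/6)·(k1 + 2k2 + 2k3 + k4) = -0.800973
p(0.13) ≈ -0.8010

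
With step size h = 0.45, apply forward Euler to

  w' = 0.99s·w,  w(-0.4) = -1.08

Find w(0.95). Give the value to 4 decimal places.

-1.1094

Euler: w_{n+1} = w_n + h·f(s_n, w_n).
s=-0.400000, w=-1.080000: f=0.427680 → w ← -1.080000 + 0.45·0.427680 = -0.887544
s=0.050000, w=-0.887544: f=-0.043933 → w ← -0.887544 + 0.45·(-0.043933) = -0.907314
s=0.500000, w=-0.907314: f=-0.449120 → w ← -0.907314 + 0.45·(-0.449120) = -1.109418
w(0.95) ≈ -1.1094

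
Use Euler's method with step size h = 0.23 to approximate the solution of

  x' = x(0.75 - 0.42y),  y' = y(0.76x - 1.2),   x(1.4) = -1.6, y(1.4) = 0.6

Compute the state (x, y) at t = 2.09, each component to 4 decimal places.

-2.3760, 0.0403

Euler on (x,y): x_{n+1} = x_n + h·x', y_{n+1} = y_n + h·y'.
1.400000: (-1.600000, 0.600000); f=(-0.796800, -1.449600) → (-1.783264, 0.266592)
1.630000: (-1.783264, 0.266592); f=(-1.137778, -0.681217) → (-2.044953, 0.109912)
1.860000: (-2.044953, 0.109912); f=(-1.439314, -0.302716) → (-2.375995, 0.040287)
(x(2.09), y(2.09)) ≈ (-2.3760, 0.0403)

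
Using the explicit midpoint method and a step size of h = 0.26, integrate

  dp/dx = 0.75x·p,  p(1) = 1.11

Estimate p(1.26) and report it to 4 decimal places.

1.3784

Midpoint: k1 = f(x_n, p_n); k2 = f(x_n + h/2, p_n + (h/2)·k1); p_{n+1} = p_n + h·k2.
x=1.000000, p=1.110000:
  k1 = f(1.000000, 1.110000) = 0.832500
  k2 = f(1.130000, 1.218225) = 1.032446
  p ← 1.110000 + 0.26·1.032446 = 1.378436
p(1.26) ≈ 1.3784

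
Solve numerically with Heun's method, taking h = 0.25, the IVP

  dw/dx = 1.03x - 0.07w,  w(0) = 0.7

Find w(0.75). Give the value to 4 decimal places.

Heun: k1 = f(x_n, w_n); k2 = f(x_n + h, w_n + h·k1); w_{n+1} = w_n + (h/2)·(k1 + k2).
x=0.000000, w=0.700000:
  k1 = f(0.000000, 0.700000) = -0.049000
  k2 = f(0.250000, 0.687750) = 0.209358
  w ← 0.700000 + (0.25/2)·(-0.049000 + 0.209358) = 0.720045
x=0.250000, w=0.720045:
  k1 = f(0.250000, 0.720045) = 0.207097
  k2 = f(0.500000, 0.771819) = 0.460973
  w ← 0.720045 + (0.25/2)·(0.207097 + 0.460973) = 0.803553
x=0.500000, w=0.803553:
  k1 = f(0.500000, 0.803553) = 0.458751
  k2 = f(0.750000, 0.918241) = 0.708223
  w ← 0.803553 + (0.25/2)·(0.458751 + 0.708223) = 0.949425
w(0.75) ≈ 0.9494

0.9494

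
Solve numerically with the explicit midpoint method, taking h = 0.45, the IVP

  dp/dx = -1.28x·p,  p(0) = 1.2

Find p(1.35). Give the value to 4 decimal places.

Midpoint: k1 = f(x_n, p_n); k2 = f(x_n + h/2, p_n + (h/2)·k1); p_{n+1} = p_n + h·k2.
x=0.000000, p=1.200000:
  k1 = f(0.000000, 1.200000) = 0.000000
  k2 = f(0.225000, 1.200000) = -0.345600
  p ← 1.200000 + 0.45·(-0.345600) = 1.044480
x=0.450000, p=1.044480:
  k1 = f(0.450000, 1.044480) = -0.601620
  k2 = f(0.675000, 0.909115) = -0.785476
  p ← 1.044480 + 0.45·(-0.785476) = 0.691016
x=0.900000, p=0.691016:
  k1 = f(0.900000, 0.691016) = -0.796050
  k2 = f(1.125000, 0.511905) = -0.737143
  p ← 0.691016 + 0.45·(-0.737143) = 0.359302
p(1.35) ≈ 0.3593

0.3593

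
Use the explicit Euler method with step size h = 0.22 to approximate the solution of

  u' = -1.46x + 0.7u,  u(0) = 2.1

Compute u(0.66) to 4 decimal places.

Euler: u_{n+1} = u_n + h·f(x_n, u_n).
x=0.000000, u=2.100000: f=1.470000 → u ← 2.100000 + 0.22·1.470000 = 2.423400
x=0.220000, u=2.423400: f=1.375180 → u ← 2.423400 + 0.22·1.375180 = 2.725940
x=0.440000, u=2.725940: f=1.265758 → u ← 2.725940 + 0.22·1.265758 = 3.004406
u(0.66) ≈ 3.0044

3.0044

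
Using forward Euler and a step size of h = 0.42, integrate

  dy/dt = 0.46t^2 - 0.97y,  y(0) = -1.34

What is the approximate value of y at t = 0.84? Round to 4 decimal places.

Euler: y_{n+1} = y_n + h·f(t_n, y_n).
t=0.000000, y=-1.340000: f=1.299800 → y ← -1.340000 + 0.42·1.299800 = -0.794084
t=0.420000, y=-0.794084: f=0.851405 → y ← -0.794084 + 0.42·0.851405 = -0.436494
y(0.84) ≈ -0.4365

-0.4365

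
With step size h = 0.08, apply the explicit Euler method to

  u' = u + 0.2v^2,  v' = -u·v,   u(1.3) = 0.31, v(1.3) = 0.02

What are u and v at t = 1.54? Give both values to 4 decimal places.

Euler on (u,v): u_{n+1} = u_n + h·u', v_{n+1} = v_n + h·v'.
1.300000: (0.310000, 0.020000); f=(0.310080, -0.006200) → (0.334806, 0.019504)
1.380000: (0.334806, 0.019504); f=(0.334882, -0.006530) → (0.361597, 0.018982)
1.460000: (0.361597, 0.018982); f=(0.361669, -0.006864) → (0.390531, 0.018432)
(u(1.54), v(1.54)) ≈ (0.3905, 0.0184)

0.3905, 0.0184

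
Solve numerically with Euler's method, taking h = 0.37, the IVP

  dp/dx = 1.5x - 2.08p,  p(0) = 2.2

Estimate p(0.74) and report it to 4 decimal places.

Euler: p_{n+1} = p_n + h·f(x_n, p_n).
x=0.000000, p=2.200000: f=-4.576000 → p ← 2.200000 + 0.37·(-4.576000) = 0.506880
x=0.370000, p=0.506880: f=-0.499310 → p ← 0.506880 + 0.37·(-0.499310) = 0.322135
p(0.74) ≈ 0.3221

0.3221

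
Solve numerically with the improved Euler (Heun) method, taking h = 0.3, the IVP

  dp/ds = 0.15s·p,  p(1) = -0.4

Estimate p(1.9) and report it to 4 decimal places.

-0.4864

Heun: k1 = f(s_n, p_n); k2 = f(s_n + h, p_n + h·k1); p_{n+1} = p_n + (h/2)·(k1 + k2).
s=1.000000, p=-0.400000:
  k1 = f(1.000000, -0.400000) = -0.060000
  k2 = f(1.300000, -0.418000) = -0.081510
  p ← -0.400000 + (0.3/2)·(-0.060000 + (-0.081510)) = -0.421227
s=1.300000, p=-0.421227:
  k1 = f(1.300000, -0.421227) = -0.082139
  k2 = f(1.600000, -0.445868) = -0.107008
  p ← -0.421227 + (0.3/2)·(-0.082139 + (-0.107008)) = -0.449599
s=1.600000, p=-0.449599:
  k1 = f(1.600000, -0.449599) = -0.107904
  k2 = f(1.900000, -0.481970) = -0.137361
  p ← -0.449599 + (0.3/2)·(-0.107904 + (-0.137361)) = -0.486388
p(1.9) ≈ -0.4864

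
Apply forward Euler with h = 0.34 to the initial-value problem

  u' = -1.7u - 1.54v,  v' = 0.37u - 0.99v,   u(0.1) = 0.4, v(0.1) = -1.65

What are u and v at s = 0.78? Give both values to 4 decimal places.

Euler on (u,v): u_{n+1} = u_n + h·u', v_{n+1} = v_n + h·v'.
0.100000: (0.400000, -1.650000); f=(1.861000, 1.781500) → (1.032740, -1.044290)
0.440000: (1.032740, -1.044290); f=(-0.147451, 1.415961) → (0.982607, -0.562863)
(u(0.78), v(0.78)) ≈ (0.9826, -0.5629)

0.9826, -0.5629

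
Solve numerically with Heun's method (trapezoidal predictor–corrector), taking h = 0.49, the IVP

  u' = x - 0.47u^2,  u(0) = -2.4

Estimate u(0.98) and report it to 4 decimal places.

Heun: k1 = f(x_n, u_n); k2 = f(x_n + h, u_n + h·k1); u_{n+1} = u_n + (h/2)·(k1 + k2).
x=0.000000, u=-2.400000:
  k1 = f(0.000000, -2.400000) = -2.707200
  k2 = f(0.490000, -3.726528) = -6.036895
  u ← -2.400000 + (0.49/2)·(-2.707200 + (-6.036895)) = -4.542303
x=0.490000, u=-4.542303:
  k1 = f(0.490000, -4.542303) = -9.207284
  k2 = f(0.980000, -9.053873) = -37.547126
  u ← -4.542303 + (0.49/2)·(-9.207284 + (-37.547126)) = -15.997134
u(0.98) ≈ -15.9971

-15.9971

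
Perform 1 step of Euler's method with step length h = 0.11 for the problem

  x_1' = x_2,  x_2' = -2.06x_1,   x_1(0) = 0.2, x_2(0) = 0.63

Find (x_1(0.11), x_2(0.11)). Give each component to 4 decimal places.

0.2693, 0.5847

Euler on (x_1,x_2): x_1_{n+1} = x_1_n + h·x_1', x_2_{n+1} = x_2_n + h·x_2'.
0.000000: (0.200000, 0.630000); f=(0.630000, -0.412000) → (0.269300, 0.584680)
(x_1(0.11), x_2(0.11)) ≈ (0.2693, 0.5847)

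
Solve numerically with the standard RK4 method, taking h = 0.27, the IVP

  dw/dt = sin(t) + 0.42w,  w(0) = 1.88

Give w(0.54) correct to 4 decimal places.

RK4: k1 = f(t_n, w_n); k2 = f(t_n + h/2, w_n + (h/2)·k1); k3 = f(t_n + h/2, w_n + (h/2)·k2); k4 = f(t_n + h, w_n + h·k3); w_{n+1} = w_n + (h/6)·(k1 + 2k2 + 2k3 + k4).
t=0.000000, w=1.880000:
  k1 = f(0.000000, 1.880000) = 0.789600
  k2 = f(0.135000, 1.986596) = 0.968961
  k3 = f(0.135000, 2.010810) = 0.979130
  k4 = f(0.270000, 2.144365) = 1.167365
  w ← 1.880000 + (0.27/6)·(k1 + 2k2 + 2k3 + k4) = 2.143392
t=0.270000, w=2.143392:
  k1 = f(0.270000, 2.143392) = 1.166956
  k2 = f(0.405000, 2.300931) = 1.360410
  k3 = f(0.405000, 2.327047) = 1.371378
  k4 = f(0.540000, 2.513664) = 1.569875
  w ← 2.143392 + (0.27/6)·(k1 + 2k2 + 2k3 + k4) = 2.512410
w(0.54) ≈ 2.5124

2.5124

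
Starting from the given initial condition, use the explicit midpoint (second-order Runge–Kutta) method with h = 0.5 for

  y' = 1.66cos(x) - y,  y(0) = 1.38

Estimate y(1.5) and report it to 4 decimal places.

0.9854

Midpoint: k1 = f(x_n, y_n); k2 = f(x_n + h/2, y_n + (h/2)·k1); y_{n+1} = y_n + h·k2.
x=0.000000, y=1.380000:
  k1 = f(0.000000, 1.380000) = 0.280000
  k2 = f(0.250000, 1.450000) = 0.158395
  y ← 1.380000 + 0.5·0.158395 = 1.459197
x=0.500000, y=1.459197:
  k1 = f(0.500000, 1.459197) = -0.002410
  k2 = f(0.750000, 1.458595) = -0.243991
  y ← 1.459197 + 0.5·(-0.243991) = 1.337202
x=1.000000, y=1.337202:
  k1 = f(1.000000, 1.337202) = -0.440300
  k2 = f(1.250000, 1.227127) = -0.703692
  y ← 1.337202 + 0.5·(-0.703692) = 0.985356
y(1.5) ≈ 0.9854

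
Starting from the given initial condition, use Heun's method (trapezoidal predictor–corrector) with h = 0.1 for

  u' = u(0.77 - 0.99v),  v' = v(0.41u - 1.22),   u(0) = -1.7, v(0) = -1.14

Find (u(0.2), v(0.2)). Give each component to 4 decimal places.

Heun on (u,v): k1 = f(x_n, state_n); k2 = f(x_n + h, state_n + h·k1); state_{n+1} = state_n + (h/2)·(k1 + k2).
0.000000: (-1.700000, -1.140000)
  k1 = (-3.227620, 2.185380)
  predictor → (-2.022762, -0.921462)
  k2 = (-3.402786, 1.888382)
  → (-2.031520, -0.936312)
0.100000: (-2.031520, -0.936312)
  k1 = (-3.447386, 1.922177)
  predictor → (-2.376259, -0.744094)
  k2 = (-3.580198, 1.632741)
  → (-2.382900, -0.758566)
(u(0.2), v(0.2)) ≈ (-2.3829, -0.7586)

-2.3829, -0.7586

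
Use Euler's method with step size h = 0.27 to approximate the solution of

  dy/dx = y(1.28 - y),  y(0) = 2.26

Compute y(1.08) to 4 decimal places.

Euler: y_{n+1} = y_n + h·f(x_n, y_n).
x=0.000000, y=2.260000: f=-2.214800 → y ← 2.260000 + 0.27·(-2.214800) = 1.662004
x=0.270000, y=1.662004: f=-0.634892 → y ← 1.662004 + 0.27·(-0.634892) = 1.490583
x=0.540000, y=1.490583: f=-0.313892 → y ← 1.490583 + 0.27·(-0.313892) = 1.405832
x=0.810000, y=1.405832: f=-0.176899 → y ← 1.405832 + 0.27·(-0.176899) = 1.358070
y(1.08) ≈ 1.3581

1.3581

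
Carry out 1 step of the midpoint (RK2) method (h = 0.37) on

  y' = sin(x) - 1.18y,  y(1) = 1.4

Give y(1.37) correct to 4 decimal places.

1.1970

Midpoint: k1 = f(x_n, y_n); k2 = f(x_n + h/2, y_n + (h/2)·k1); y_{n+1} = y_n + h·k2.
x=1.000000, y=1.400000:
  k1 = f(1.000000, 1.400000) = -0.810529
  k2 = f(1.185000, 1.250052) = -0.548562
  y ← 1.400000 + 0.37·(-0.548562) = 1.197032
y(1.37) ≈ 1.1970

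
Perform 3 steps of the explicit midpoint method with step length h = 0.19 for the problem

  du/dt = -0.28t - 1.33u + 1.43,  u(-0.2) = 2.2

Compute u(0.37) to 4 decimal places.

1.5930

Midpoint: k1 = f(t_n, u_n); k2 = f(t_n + h/2, u_n + (h/2)·k1); u_{n+1} = u_n + h·k2.
t=-0.200000, u=2.200000:
  k1 = f(-0.200000, 2.200000) = -1.440000
  k2 = f(-0.105000, 2.063200) = -1.284656
  u ← 2.200000 + 0.19·(-1.284656) = 1.955915
t=-0.010000, u=1.955915:
  k1 = f(-0.010000, 1.955915) = -1.168567
  k2 = f(0.085000, 1.844901) = -1.047519
  u ← 1.955915 + 0.19·(-1.047519) = 1.756887
t=0.180000, u=1.756887:
  k1 = f(0.180000, 1.756887) = -0.957059
  k2 = f(0.275000, 1.665966) = -0.862735
  u ← 1.756887 + 0.19·(-0.862735) = 1.592967
u(0.37) ≈ 1.5930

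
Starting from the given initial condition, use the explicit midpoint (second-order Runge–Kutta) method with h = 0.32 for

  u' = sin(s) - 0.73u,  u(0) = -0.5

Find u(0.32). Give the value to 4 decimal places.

Midpoint: k1 = f(s_n, u_n); k2 = f(s_n + h/2, u_n + (h/2)·k1); u_{n+1} = u_n + h·k2.
s=0.000000, u=-0.500000:
  k1 = f(0.000000, -0.500000) = 0.365000
  k2 = f(0.160000, -0.441600) = 0.481686
  u ← -0.500000 + 0.32·0.481686 = -0.345860
u(0.32) ≈ -0.3459

-0.3459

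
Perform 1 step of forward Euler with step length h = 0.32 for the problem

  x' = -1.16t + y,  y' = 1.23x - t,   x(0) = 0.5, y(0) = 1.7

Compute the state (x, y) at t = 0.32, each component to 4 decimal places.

1.0440, 1.8968

Euler on (x,y): x_{n+1} = x_n + h·x', y_{n+1} = y_n + h·y'.
0.000000: (0.500000, 1.700000); f=(1.700000, 0.615000) → (1.044000, 1.896800)
(x(0.32), y(0.32)) ≈ (1.0440, 1.8968)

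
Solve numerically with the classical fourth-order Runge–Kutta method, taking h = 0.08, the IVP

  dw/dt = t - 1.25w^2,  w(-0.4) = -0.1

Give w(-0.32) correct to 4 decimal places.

RK4: k1 = f(t_n, w_n); k2 = f(t_n + h/2, w_n + (h/2)·k1); k3 = f(t_n + h/2, w_n + (h/2)·k2); k4 = f(t_n + h, w_n + h·k3); w_{n+1} = w_n + (h/6)·(k1 + 2k2 + 2k3 + k4).
t=-0.400000, w=-0.100000:
  k1 = f(-0.400000, -0.100000) = -0.412500
  k2 = f(-0.360000, -0.116500) = -0.376965
  k3 = f(-0.360000, -0.115079) = -0.376554
  k4 = f(-0.320000, -0.130124) = -0.341165
  w ← -0.100000 + (0.08/6)·(k1 + 2k2 + 2k3 + k4) = -0.130143
w(-0.32) ≈ -0.1301

-0.1301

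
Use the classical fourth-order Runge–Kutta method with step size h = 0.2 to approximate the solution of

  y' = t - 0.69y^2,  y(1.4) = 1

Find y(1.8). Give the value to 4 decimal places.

RK4: k1 = f(t_n, y_n); k2 = f(t_n + h/2, y_n + (h/2)·k1); k3 = f(t_n + h/2, y_n + (h/2)·k2); k4 = f(t_n + h, y_n + h·k3); y_{n+1} = y_n + (h/6)·(k1 + 2k2 + 2k3 + k4).
t=1.400000, y=1.000000:
  k1 = f(1.400000, 1.000000) = 0.710000
  k2 = f(1.500000, 1.071000) = 0.708542
  k3 = f(1.500000, 1.070854) = 0.708757
  k4 = f(1.600000, 1.141751) = 0.700519
  y ← 1.000000 + (0.2/6)·(k1 + 2k2 + 2k3 + k4) = 1.141504
t=1.600000, y=1.141504:
  k1 = f(1.600000, 1.141504) = 0.700909
  k2 = f(1.700000, 1.211595) = 0.687106
  k3 = f(1.700000, 1.210215) = 0.689413
  k4 = f(1.800000, 1.279386) = 0.670588
  y ← 1.141504 + (0.2/6)·(k1 + 2k2 + 2k3 + k4) = 1.278988
y(1.8) ≈ 1.2790

1.2790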